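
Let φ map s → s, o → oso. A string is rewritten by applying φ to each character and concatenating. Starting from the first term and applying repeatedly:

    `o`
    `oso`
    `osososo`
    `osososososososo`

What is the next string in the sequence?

osososososososososososososososo

Applying the rule to each of the 15 symbols of osososososososo gives the pieces oso s oso s oso s oso s oso s oso s oso s oso, which concatenate to the answer.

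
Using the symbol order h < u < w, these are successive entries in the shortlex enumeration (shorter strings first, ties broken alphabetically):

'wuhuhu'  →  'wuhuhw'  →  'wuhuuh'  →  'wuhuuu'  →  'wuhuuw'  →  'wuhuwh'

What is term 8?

Stepping forward 2 times from wuhuwh: wuhuwh → wuhuwu, then the target.

wuhuww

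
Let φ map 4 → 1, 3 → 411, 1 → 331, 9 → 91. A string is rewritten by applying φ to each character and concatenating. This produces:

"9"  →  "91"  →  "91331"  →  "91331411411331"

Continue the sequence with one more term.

Applying the rule to each of the 14 symbols of 91331411411331 gives the pieces 91 331 411 411 331 1 331 331 1 331 331 411 411 331, which concatenate to the answer.

9133141141133113313311331331411411331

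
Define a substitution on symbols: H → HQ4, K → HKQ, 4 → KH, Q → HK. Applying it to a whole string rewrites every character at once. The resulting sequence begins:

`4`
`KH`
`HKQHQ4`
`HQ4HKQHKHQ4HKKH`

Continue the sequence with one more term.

Replace each of the 15 characters of HQ4HKQHKHQ4HKKH in place — HQ4 HK KH HQ4 HKQ HK HQ4 HKQ HQ4 HK KH HQ4 HKQ HKQ HQ4 — and concatenate.

HQ4HKKHHQ4HKQHKHQ4HKQHQ4HKKHHQ4HKQHKQHQ4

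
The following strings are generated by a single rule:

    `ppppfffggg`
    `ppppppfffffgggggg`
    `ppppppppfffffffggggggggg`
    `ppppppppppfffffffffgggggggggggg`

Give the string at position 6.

ppppppppppppppfffffffffffffgggggggggggggggggg

Term n consists of 2n+2 p's, followed by 2n+1 f's, followed by 3n g's (n = 1, 2, …).
Setting n = 6 gives 14, 13, 18 characters in each block.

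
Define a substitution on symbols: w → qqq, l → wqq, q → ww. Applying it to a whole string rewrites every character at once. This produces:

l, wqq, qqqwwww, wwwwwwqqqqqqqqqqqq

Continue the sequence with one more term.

Replace each of the 18 characters of wwwwwwqqqqqqqqqqqq in place — qqq qqq qqq qqq qqq qqq ww ww ww ww ww ww ww ww ww ww ww ww — and concatenate.

qqqqqqqqqqqqqqqqqqwwwwwwwwwwwwwwwwwwwwwwww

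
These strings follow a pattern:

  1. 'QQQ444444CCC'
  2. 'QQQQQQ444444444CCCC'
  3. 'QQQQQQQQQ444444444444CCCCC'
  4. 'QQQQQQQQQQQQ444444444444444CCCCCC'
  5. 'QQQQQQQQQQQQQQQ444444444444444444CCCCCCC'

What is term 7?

The n-th term is 3n Q's then 3n+3 4's then n+2 C's (n = 1, 2, …).
Setting n = 7 gives 21, 24, 9 characters in each block.

QQQQQQQQQQQQQQQQQQQQQ444444444444444444444444CCCCCCCCC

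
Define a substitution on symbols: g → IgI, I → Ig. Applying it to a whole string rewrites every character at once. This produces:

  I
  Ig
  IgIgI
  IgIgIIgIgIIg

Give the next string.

Expanding IgIgIIgIgIIg: I→Ig, g→IgI, I→Ig, g→IgI, I→Ig, I→Ig, g→IgI, I→Ig, g→IgI, I→Ig, I→Ig, g→IgI. Concatenated: Ig IgI Ig IgI Ig Ig IgI Ig IgI Ig Ig IgI.

IgIgIIgIgIIgIgIgIIgIgIIgIgIgI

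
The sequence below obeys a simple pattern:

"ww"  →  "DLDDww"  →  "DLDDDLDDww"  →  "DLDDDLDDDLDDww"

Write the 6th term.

DLDDDLDDDLDDDLDDDLDDww

The strings grow by a fixed prefix DLDD each time.
From DLDDDLDDDLDDww, 2 further steps: DLDDDLDDDLDDww → DLDDDLDDDLDDDLDDww → (answer).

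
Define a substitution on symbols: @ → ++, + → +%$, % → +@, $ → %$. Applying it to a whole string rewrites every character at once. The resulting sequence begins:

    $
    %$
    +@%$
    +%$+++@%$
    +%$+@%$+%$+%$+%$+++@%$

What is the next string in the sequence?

+%$+@%$+%$+++@%$+%$+@%$+%$+@%$+%$+@%$+%$+%$+%$+++@%$

Applying the rule to each of the 22 symbols of +%$+@%$+%$+%$+%$+++@%$ gives the pieces +%$ +@ %$ +%$ ++ +@ %$ +%$ +@ %$ +%$ +@ %$ +%$ +@ %$ +%$ +%$ +%$ ++ +@ %$, which concatenate to the answer.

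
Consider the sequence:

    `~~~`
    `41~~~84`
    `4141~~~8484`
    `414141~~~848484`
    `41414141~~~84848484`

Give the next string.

4141414141~~~8484848484

Each term wraps the previous one in 41 on the left and 84 on the right.
So the next term is 41·41414141~~~84848484·84.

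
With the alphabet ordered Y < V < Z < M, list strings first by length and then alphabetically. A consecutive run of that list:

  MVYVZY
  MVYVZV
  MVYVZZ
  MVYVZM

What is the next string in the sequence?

MVYVMY

The successor of MVYVZM increments the rightmost position that isn't already M and resets every position after it to Y.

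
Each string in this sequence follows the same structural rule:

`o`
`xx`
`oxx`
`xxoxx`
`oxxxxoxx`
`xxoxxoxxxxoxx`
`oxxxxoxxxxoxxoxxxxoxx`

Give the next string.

Each term (from the third on) is the two preceding terms concatenated in order: term 3 = o·xx = oxx.
Continuing: xxoxxoxxxxoxx · oxxxxoxxxxoxxoxxxxoxx gives term 8.

xxoxxoxxxxoxxoxxxxoxxxxoxxoxxxxoxx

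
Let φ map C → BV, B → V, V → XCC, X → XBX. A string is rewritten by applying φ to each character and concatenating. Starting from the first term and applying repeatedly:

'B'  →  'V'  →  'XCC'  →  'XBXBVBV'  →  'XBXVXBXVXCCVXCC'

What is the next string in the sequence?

φ(XBXVXBXVXCCVXCC) expands symbol-by-symbol to XBX V XBX XCC XBX V XBX XCC XBX BV BV XCC XBX BV BV; joining the 15 pieces gives the next term.

XBXVXBXXCCXBXVXBXXCCXBXBVBVXCCXBXBVBV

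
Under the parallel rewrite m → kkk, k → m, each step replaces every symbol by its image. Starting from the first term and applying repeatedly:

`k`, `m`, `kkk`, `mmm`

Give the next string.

kkkkkkkkk

Rewriting each symbol of mmm: m→kkk, m→kkk, m→kkk, which concatenates to kkk kkk kkk.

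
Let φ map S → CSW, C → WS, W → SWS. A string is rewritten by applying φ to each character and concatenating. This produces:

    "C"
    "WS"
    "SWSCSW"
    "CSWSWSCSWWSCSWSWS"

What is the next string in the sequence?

Rewriting the 17 symbols of CSWSWSCSWWSCSWSWS one by one yields WS CSW SWS CSW SWS CSW WS CSW SWS SWS CSW WS CSW SWS CSW SWS CSW; concatenated:

WSCSWSWSCSWSWSCSWWSCSWSWSSWSCSWWSCSWSWSCSWSWSCSW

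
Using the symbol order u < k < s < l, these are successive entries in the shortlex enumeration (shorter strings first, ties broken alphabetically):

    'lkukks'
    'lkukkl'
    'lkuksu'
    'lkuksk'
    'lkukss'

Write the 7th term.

Stepping forward 2 times from lkukss: lkukss → lkuksl, then the target.

lkuklu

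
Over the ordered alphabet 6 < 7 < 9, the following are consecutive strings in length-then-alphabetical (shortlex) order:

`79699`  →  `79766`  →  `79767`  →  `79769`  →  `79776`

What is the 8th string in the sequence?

79796

Continuing the enumeration 3 steps past 79776: 79776 → 79777 → 79779 → (answer).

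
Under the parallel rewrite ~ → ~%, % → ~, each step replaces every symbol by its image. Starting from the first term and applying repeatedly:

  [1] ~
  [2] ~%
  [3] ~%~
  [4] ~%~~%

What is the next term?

Rewriting each symbol of ~%~~%: ~→~%, %→~, ~→~%, ~→~%, %→~, which concatenates to ~% ~ ~% ~% ~.

~%~~%~%~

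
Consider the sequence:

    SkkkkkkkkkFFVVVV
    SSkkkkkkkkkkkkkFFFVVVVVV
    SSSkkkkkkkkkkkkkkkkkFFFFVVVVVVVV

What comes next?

SSSSkkkkkkkkkkkkkkkkkkkkkFFFFFVVVVVVVVVV

Reading off run lengths: S runs 1, 2, 3; k runs 9, 13, 17; F runs 2, 3, 4; V runs 4, 6, 8 — each is linear in n, where the shown terms are n = 2, 3, 4.
Setting n = 5 gives 4, 21, 5, 10 characters in each block.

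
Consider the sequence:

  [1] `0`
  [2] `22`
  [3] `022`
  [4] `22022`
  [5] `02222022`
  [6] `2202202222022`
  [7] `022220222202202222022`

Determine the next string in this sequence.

2202202222022022220222202202222022

This is a Fibonacci-style word recurrence s(k) = s(k−2)·s(k−1): e.g. 0·22 = 022.
The next term joins 2202202222022 and 022220222202202222022.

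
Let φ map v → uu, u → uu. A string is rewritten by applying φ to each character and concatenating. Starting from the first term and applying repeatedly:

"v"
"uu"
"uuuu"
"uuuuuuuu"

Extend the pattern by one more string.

uuuuuuuuuuuuuuuu

Rewriting each symbol of uuuuuuuu: u→uu, u→uu, u→uu, u→uu, u→uu, u→uu, u→uu, u→uu, which concatenates to uu uu uu uu uu uu uu uu.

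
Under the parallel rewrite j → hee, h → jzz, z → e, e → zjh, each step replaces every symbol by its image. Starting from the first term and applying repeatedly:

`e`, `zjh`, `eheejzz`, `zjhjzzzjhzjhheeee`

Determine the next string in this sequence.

Rewriting the 17 symbols of zjhjzzzjhzjhheeee one by one yields e hee jzz hee e e e hee jzz e hee jzz jzz zjh zjh zjh zjh; concatenated:

eheejzzheeeeeheejzzeheejzzjzzzjhzjhzjhzjh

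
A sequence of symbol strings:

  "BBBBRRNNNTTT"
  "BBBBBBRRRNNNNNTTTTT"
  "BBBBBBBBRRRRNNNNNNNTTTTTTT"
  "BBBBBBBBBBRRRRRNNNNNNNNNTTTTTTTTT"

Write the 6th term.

The n-th term is 2n+2 B's then n+1 R's then 2n+1 N's then 2n+1 T's (n = 1, 2, …).
At n = 6 the blocks have lengths 14, 7, 13, 13.

BBBBBBBBBBBBBBRRRRRRRNNNNNNNNNNNNNTTTTTTTTTTTTT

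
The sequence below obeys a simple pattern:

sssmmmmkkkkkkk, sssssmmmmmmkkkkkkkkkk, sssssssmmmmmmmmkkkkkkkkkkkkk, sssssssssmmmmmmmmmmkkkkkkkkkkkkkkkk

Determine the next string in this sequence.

sssssssssssmmmmmmmmmmmmkkkkkkkkkkkkkkkkkkk

Each string has the form s^{2n-1} m^{2n} k^{3n+1}, where the shown terms are n = 2, 3, 4, 5.
At n = 6 the blocks have lengths 11, 12, 19.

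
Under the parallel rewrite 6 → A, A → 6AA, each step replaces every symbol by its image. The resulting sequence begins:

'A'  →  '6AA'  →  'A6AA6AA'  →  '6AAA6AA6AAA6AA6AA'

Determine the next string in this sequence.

Rewriting the 17 symbols of 6AAA6AA6AAA6AA6AA one by one yields A 6AA 6AA 6AA A 6AA 6AA A 6AA 6AA 6AA A 6AA 6AA A 6AA 6AA; concatenated:

A6AA6AA6AAA6AA6AAA6AA6AA6AAA6AA6AAA6AA6AA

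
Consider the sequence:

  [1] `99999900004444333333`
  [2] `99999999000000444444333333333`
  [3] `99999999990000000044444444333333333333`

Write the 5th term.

99999999999999000000000000444444444444333333333333333333

The n-th term is 2n+2 9's then 2n 0's then 2n 4's then 3n 3's, where the shown terms are n = 2, 3, 4.
At n = 6 the blocks have lengths 14, 12, 12, 18.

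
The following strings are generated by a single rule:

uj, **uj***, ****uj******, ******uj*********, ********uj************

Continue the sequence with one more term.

**********uj***************

Every step adds ** to the front and *** to the end of the previous string.
So the next term is **·********uj************·***.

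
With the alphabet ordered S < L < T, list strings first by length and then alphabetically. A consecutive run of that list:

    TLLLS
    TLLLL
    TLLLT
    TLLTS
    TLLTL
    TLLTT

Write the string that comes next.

The successor of TLLTT increments the rightmost position that isn't already T and resets every position after it to S.

TLTSS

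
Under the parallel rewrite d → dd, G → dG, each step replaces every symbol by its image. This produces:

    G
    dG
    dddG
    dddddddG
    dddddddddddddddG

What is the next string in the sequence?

Rewriting the 16 symbols of dddddddddddddddG one by one yields dd dd dd dd dd dd dd dd dd dd dd dd dd dd dd dG; concatenated:

dddddddddddddddddddddddddddddddG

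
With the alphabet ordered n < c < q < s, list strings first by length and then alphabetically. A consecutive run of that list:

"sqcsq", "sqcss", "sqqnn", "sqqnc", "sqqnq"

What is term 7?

sqqcn

Advancing 2 positions from sqqnq through sqqnq → sqqns reaches term 7.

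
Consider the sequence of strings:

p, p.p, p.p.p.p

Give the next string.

Each string is two copies of the previous one joined by '.'.
Doubling p.p.p.p with '.' between the halves:

p.p.p.p.p.p.p.p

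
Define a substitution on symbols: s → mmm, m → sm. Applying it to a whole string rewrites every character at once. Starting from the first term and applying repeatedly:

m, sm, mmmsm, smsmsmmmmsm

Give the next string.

mmmsmmmmsmmmmsmsmsmsmmmmsm

Expanding smsmsmmmmsm: s→mmm, m→sm, s→mmm, m→sm, s→mmm, m→sm, m→sm, m→sm, m→sm, s→mmm, m→sm. Concatenated: mmm sm mmm sm mmm sm sm sm sm mmm sm.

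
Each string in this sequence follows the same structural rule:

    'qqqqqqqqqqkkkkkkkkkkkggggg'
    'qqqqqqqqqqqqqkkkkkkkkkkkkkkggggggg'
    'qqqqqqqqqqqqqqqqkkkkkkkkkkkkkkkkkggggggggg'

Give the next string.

qqqqqqqqqqqqqqqqqqqkkkkkkkkkkkkkkkkkkkkggggggggggg

Each string has the form q^{3n+1} k^{3n+2} g^{2n-1}, where the shown terms are n = 3, 4, 5.
Setting n = 6 gives 19, 20, 11 characters in each block.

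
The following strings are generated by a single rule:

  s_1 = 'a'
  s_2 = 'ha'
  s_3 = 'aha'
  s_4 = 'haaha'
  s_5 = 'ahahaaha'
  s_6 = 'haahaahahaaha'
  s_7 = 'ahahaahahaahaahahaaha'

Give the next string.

This is a Fibonacci-style word recurrence s(k) = s(k−2)·s(k−1): e.g. a·ha = aha.
Continuing: haahaahahaaha · ahahaahahaahaahahaaha gives term 8.

haahaahahaahaahahaahahaahaahahaaha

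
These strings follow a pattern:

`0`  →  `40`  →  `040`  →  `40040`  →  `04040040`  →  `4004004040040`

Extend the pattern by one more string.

From term 3 onward, concatenate the second-to-last term with the last: 0·40 = 040, 40·040 = 40040, …
Continuing: 04040040 · 4004004040040 gives term 7.

040400404004004040040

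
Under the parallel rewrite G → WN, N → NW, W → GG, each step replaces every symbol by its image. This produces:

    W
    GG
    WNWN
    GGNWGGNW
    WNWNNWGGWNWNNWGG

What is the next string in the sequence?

Rewriting the 16 symbols of WNWNNWGGWNWNNWGG one by one yields GG NW GG NW NW GG WN WN GG NW GG NW NW GG WN WN; concatenated:

GGNWGGNWNWGGWNWNGGNWGGNWNWGGWNWN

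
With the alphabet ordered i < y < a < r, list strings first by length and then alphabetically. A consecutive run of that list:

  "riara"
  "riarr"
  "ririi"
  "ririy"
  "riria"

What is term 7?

Stepping forward 2 times from riria: riria → ririr, then the target.

riryi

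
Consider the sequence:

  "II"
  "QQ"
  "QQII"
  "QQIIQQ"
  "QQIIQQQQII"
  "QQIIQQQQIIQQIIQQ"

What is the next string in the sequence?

QQIIQQQQIIQQIIQQQQIIQQQQII

Each term (from the third on) is the previous term followed by the one before it: term 3 = QQ·II = QQII.
Continuing: QQIIQQQQIIQQIIQQ · QQIIQQQQII gives term 7.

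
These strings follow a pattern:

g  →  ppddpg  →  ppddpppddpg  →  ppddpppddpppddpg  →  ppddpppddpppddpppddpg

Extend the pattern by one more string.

Each term is the previous one with ppddp prepended.
One more step from ppddpppddpppddpppddpg gives the answer.

ppddpppddpppddpppddpppddpg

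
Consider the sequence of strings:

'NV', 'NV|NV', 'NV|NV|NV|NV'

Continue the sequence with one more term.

Every step duplicates the string with '|' between the halves.
Doubling NV|NV|NV|NV with '|' between the halves:

NV|NV|NV|NV|NV|NV|NV|NV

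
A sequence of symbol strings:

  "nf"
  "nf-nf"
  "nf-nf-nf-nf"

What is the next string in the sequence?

s(k+1) = s(k)·-·s(k) — each term doubles the last with '-' between the halves.
Doubling nf-nf-nf-nf with '-' between the halves:

nf-nf-nf-nf-nf-nf-nf-nf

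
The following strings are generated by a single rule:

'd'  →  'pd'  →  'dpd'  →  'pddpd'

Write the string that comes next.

This is a Fibonacci-style word recurrence s(k) = s(k−2)·s(k−1): e.g. d·pd = dpd.
The next term joins dpd and pddpd.

dpdpddpd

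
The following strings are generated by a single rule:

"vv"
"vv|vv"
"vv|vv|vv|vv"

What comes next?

vv|vv|vv|vv|vv|vv|vv|vv

Every step duplicates the string with '|' between the halves.
So the next term is two copies of vv|vv|vv|vv with '|' between the halves.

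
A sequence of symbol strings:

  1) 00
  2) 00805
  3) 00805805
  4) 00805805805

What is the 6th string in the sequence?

Each term is the previous one with 805 appended.
From 00805805805, 2 further steps: 00805805805 → 00805805805805 → (answer).

00805805805805805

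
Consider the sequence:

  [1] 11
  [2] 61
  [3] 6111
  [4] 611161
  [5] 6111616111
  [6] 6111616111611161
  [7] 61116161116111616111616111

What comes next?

611161611161116161116161116111616111611161

From term 3 onward, concatenate the last term with the second-to-last: 61·11 = 6111, 6111·61 = 611161, …
So term 8 is 61116161116111616111616111·6111616111611161.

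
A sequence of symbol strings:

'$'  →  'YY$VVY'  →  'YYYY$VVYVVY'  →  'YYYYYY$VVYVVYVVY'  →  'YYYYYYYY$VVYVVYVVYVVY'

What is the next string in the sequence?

Every step adds YY to the front and VVY to the end of the previous string.
So the next term is YY·YYYYYYYY$VVYVVYVVYVVY·VVY.

YYYYYYYYYY$VVYVVYVVYVVYVVY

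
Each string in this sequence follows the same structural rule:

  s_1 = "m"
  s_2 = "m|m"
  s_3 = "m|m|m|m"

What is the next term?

m|m|m|m|m|m|m|m

s(k+1) = s(k)·|·s(k) — each term doubles the last with '|' between the halves.
So the next term is two copies of m|m|m|m with '|' between the halves.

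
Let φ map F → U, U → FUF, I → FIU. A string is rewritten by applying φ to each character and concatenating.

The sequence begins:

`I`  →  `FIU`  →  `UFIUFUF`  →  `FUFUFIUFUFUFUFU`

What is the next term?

φ(FUFUFIUFUFUFUFU) expands symbol-by-symbol to U FUF U FUF U FIU FUF U FUF U FUF U FUF U FUF; joining the 15 pieces gives the next term.

UFUFUFUFUFIUFUFUFUFUFUFUFUFUFUF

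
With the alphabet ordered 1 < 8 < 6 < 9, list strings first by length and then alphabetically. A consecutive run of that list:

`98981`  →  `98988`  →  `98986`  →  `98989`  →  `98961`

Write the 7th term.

Continuing the enumeration 2 steps past 98961: 98961 → 98968 → (answer).

98966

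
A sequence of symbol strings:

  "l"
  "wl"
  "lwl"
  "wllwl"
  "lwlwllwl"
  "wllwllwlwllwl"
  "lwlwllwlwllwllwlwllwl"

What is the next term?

wllwllwlwllwllwlwllwlwllwllwlwllwl

Each term (from the third on) is the two preceding terms concatenated in order: term 3 = l·wl = lwl.
So term 8 is wllwllwlwllwl·lwlwllwlwllwllwlwllwl.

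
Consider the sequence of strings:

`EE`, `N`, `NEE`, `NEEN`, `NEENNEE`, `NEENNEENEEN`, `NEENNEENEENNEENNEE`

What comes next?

NEENNEENEENNEENNEENEENNEENEEN

Each term (from the third on) is the previous term followed by the one before it: term 3 = N·EE = NEE.
The next term joins NEENNEENEENNEENNEE and NEENNEENEEN.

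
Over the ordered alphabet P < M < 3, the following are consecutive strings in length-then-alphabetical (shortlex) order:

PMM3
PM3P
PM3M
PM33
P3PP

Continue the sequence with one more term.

P3PM

The successor of P3PP increments the rightmost position that isn't already 3 and resets every position after it to P.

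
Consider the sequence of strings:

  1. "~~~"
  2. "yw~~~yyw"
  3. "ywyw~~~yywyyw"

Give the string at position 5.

Every step adds yw to the front and yyw to the end of the previous string.
From ywyw~~~yywyyw, 2 further steps: ywyw~~~yywyyw → ywywyw~~~yywyywyyw → (answer).

ywywywyw~~~yywyywyywyyw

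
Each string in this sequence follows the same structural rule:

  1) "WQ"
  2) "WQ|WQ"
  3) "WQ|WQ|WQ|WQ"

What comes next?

Each string is two copies of the previous one joined by '|'.
Doubling WQ|WQ|WQ|WQ with '|' between the halves:

WQ|WQ|WQ|WQ|WQ|WQ|WQ|WQ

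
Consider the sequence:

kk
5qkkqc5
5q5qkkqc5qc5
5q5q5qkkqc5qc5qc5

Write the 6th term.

5q5q5q5q5qkkqc5qc5qc5qc5qc5

s(k+1) = 5q·s(k)·qc5, so each term gains 5q as a prefix and qc5 as a suffix.
From 5q5q5qkkqc5qc5qc5, 2 further steps: 5q5q5qkkqc5qc5qc5 → 5q5q5q5qkkqc5qc5qc5qc5 → (answer).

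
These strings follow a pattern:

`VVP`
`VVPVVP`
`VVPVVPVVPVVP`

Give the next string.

Every step duplicates the string.
One more doubling of VVPVVPVVPVVP gives the answer.

VVPVVPVVPVVPVVPVVPVVPVVP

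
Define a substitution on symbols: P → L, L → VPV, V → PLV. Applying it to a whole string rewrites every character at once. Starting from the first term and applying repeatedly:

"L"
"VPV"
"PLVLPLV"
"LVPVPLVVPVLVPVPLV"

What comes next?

φ(LVPVPLVVPVLVPVPLV) expands symbol-by-symbol to VPV PLV L PLV L VPV PLV PLV L PLV VPV PLV L PLV L VPV PLV; joining the 17 pieces gives the next term.

VPVPLVLPLVLVPVPLVPLVLPLVVPVPLVLPLVLVPVPLV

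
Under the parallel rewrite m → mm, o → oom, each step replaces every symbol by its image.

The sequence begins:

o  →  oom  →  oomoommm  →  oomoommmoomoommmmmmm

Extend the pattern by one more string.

Rewriting the 20 symbols of oomoommmoomoommmmmmm one by one yields oom oom mm oom oom mm mm mm oom oom mm oom oom mm mm mm mm mm mm mm; concatenated:

oomoommmoomoommmmmmmoomoommmoomoommmmmmmmmmmmmmm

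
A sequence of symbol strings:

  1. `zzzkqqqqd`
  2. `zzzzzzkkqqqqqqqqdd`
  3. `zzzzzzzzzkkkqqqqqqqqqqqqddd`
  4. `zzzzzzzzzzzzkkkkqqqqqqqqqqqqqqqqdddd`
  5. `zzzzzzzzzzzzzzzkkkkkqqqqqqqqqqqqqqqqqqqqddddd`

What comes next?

zzzzzzzzzzzzzzzzzzkkkkkkqqqqqqqqqqqqqqqqqqqqqqqqdddddd

Term n consists of 3n z's, followed by n k's, followed by 4n q's, followed by n d's (n = 1, 2, …).
At n = 6 the blocks have lengths 18, 6, 24, 6.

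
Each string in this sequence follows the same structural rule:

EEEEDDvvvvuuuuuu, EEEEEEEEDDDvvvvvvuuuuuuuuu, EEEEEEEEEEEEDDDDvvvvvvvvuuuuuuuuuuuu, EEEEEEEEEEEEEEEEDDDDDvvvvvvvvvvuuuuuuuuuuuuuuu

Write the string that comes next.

Each string has the form E^{4n} D^{n+1} v^{2n+2} u^{3n+3} (n = 1, 2, …).
Setting n = 5 gives 20, 6, 12, 18 characters in each block.

EEEEEEEEEEEEEEEEEEEEDDDDDDvvvvvvvvvvvvuuuuuuuuuuuuuuuuuu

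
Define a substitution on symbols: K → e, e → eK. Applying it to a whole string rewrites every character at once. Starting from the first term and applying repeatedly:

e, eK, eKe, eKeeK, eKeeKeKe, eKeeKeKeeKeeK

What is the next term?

eKeeKeKeeKeeKeKeeKeKe

φ(eKeeKeKeeKeeK) expands symbol-by-symbol to eK e eK eK e eK e eK eK e eK eK e; joining the 13 pieces gives the next term.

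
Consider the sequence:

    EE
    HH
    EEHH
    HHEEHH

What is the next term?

From term 3 onward, concatenate the second-to-last term with the last: EE·HH = EEHH, HH·EEHH = HHEEHH, …
The next term joins EEHH and HHEEHH.

EEHHHHEEHH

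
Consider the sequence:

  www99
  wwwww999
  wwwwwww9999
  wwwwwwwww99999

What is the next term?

The n-th term is 2n-1 w's then n 9's, where the shown terms are n = 2, 3, 4, 5.
At n = 6 the blocks have lengths 11, 6.

wwwwwwwwwww999999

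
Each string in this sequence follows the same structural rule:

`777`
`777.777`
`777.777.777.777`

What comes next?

777.777.777.777.777.777.777.777

Each string is two copies of the previous one joined by '.'.
So the next term is two copies of 777.777.777.777 with '.' between the halves.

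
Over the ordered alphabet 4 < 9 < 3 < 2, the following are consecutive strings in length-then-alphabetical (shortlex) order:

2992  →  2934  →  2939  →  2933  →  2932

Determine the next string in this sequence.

2924

The successor of 2932 increments the rightmost position that isn't already 2 and resets every position after it to 4.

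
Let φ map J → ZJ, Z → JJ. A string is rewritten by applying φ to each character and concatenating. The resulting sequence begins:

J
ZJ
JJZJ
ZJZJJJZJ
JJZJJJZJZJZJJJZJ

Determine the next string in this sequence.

Rewriting the 16 symbols of JJZJJJZJZJZJJJZJ one by one yields ZJ ZJ JJ ZJ ZJ ZJ JJ ZJ JJ ZJ JJ ZJ ZJ ZJ JJ ZJ; concatenated:

ZJZJJJZJZJZJJJZJJJZJJJZJZJZJJJZJ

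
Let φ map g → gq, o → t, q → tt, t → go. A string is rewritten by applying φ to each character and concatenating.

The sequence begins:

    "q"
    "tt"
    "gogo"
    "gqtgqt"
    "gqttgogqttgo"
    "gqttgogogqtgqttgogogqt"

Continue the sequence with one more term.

gqttgogogqtgqtgqttgogqttgogogqtgqtgqttgo

φ(gqttgogogqtgqttgogogqt) expands symbol-by-symbol to gq tt go go gq t gq t gq tt go gq tt go go gq t gq t gq tt go; joining the 22 pieces gives the next term.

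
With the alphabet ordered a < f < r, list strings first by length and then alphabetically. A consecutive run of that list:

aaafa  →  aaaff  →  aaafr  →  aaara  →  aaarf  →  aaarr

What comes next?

aafaa

Treat aaarr as a base-3 numeral over the given alphabet and add one, carrying through any trailing r's.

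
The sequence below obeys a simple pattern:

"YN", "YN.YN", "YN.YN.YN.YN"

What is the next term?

s(k+1) = s(k)·.·s(k) — each term doubles the last with '.' between the halves.
One more doubling of YN.YN.YN.YN gives the answer.

YN.YN.YN.YN.YN.YN.YN.YN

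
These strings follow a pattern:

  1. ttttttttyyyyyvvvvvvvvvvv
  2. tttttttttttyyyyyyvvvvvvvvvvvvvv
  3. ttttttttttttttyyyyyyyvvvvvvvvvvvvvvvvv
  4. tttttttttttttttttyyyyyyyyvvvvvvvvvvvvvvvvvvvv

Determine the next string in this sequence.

ttttttttttttttttttttyyyyyyyyyvvvvvvvvvvvvvvvvvvvvvvv

The n-th term is 3n-1 t's then n+2 y's then 3n+2 v's, where the shown terms are n = 3, 4, 5, 6.
At n = 7 the blocks have lengths 20, 9, 23.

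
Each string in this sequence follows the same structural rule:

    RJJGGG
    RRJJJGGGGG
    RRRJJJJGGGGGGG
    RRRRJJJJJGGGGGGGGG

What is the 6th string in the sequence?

Term n consists of n-1 R's, followed by n J's, followed by 2n-1 G's, where the shown terms are n = 2, 3, 4, 5.
At n = 7 the blocks have lengths 6, 7, 13.

RRRRRRJJJJJJJGGGGGGGGGGGGG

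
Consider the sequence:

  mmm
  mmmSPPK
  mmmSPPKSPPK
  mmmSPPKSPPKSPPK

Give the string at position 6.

mmmSPPKSPPKSPPKSPPKSPPK

Every step adds SPPK to the end: s(k+1) = s(k)·SPPK.
From mmmSPPKSPPKSPPK, 2 further steps: mmmSPPKSPPKSPPK → mmmSPPKSPPKSPPKSPPK → (answer).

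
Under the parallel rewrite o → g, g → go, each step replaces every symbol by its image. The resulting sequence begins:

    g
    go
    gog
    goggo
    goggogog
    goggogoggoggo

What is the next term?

φ(goggogoggoggo) expands symbol-by-symbol to go g go go g go g go go g go go g; joining the 13 pieces gives the next term.

goggogoggoggogoggogog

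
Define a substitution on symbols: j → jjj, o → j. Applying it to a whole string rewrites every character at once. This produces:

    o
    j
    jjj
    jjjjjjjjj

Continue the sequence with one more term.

jjjjjjjjjjjjjjjjjjjjjjjjjjj

Expanding jjjjjjjjj: j→jjj, j→jjj, j→jjj, j→jjj, j→jjj, j→jjj, j→jjj, j→jjj, j→jjj. Concatenated: jjj jjj jjj jjj jjj jjj jjj jjj jjj.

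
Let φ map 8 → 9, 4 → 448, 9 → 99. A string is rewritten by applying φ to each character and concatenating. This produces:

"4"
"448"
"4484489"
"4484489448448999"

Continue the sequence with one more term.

Rewriting the 16 symbols of 4484489448448999 one by one yields 448 448 9 448 448 9 99 448 448 9 448 448 9 99 99 99; concatenated:

448448944844899944844894484489999999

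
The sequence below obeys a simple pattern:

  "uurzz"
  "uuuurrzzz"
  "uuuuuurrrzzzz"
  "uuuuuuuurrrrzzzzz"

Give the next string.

uuuuuuuuuurrrrrzzzzzz

The n-th term is 2n u's then n r's then n+1 z's (n = 1, 2, …).
For the next term, n = 5, so the run lengths are 10, 5, 6.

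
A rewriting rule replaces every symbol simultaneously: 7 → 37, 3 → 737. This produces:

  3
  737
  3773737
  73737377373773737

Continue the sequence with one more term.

φ(73737377373773737) expands symbol-by-symbol to 37 737 37 737 37 737 37 37 737 37 737 37 37 737 37 737 37; joining the 17 pieces gives the next term.

37737377373773737377373773737377373773737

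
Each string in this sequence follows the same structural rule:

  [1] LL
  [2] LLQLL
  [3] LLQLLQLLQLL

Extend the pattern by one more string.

Every step duplicates the string with 'Q' between the halves.
So the next term is two copies of LLQLLQLLQLL with 'Q' between the halves.

LLQLLQLLQLLQLLQLLQLLQLL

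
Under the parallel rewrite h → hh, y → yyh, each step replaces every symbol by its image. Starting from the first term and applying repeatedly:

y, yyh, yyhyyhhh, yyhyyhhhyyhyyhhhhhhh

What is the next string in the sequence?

Rewriting the 20 symbols of yyhyyhhhyyhyyhhhhhhh one by one yields yyh yyh hh yyh yyh hh hh hh yyh yyh hh yyh yyh hh hh hh hh hh hh hh; concatenated:

yyhyyhhhyyhyyhhhhhhhyyhyyhhhyyhyyhhhhhhhhhhhhhhh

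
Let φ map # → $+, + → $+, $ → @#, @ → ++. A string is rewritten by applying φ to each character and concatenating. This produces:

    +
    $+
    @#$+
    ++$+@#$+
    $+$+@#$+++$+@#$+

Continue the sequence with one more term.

Rewriting the 16 symbols of $+$+@#$+++$+@#$+ one by one yields @# $+ @# $+ ++ $+ @# $+ $+ $+ @# $+ ++ $+ @# $+; concatenated:

@#$+@#$+++$+@#$+$+$+@#$+++$+@#$+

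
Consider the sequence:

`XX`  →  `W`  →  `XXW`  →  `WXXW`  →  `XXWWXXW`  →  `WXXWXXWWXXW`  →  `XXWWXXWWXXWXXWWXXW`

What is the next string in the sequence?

WXXWXXWWXXWXXWWXXWWXXWXXWWXXW

This is a Fibonacci-style word recurrence s(k) = s(k−2)·s(k−1): e.g. XX·W = XXW.
The next term joins WXXWXXWWXXW and XXWWXXWWXXWXXWWXXW.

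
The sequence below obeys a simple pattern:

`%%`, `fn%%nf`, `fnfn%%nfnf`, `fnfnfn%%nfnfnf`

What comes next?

fnfnfnfn%%nfnfnfnf

s(k+1) = fn·s(k)·nf, so each term gains fn as a prefix and nf as a suffix.
So the next term is fn·fnfnfn%%nfnfnf·nf.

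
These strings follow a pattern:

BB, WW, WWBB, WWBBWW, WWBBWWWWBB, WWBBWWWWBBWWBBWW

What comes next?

This is a Fibonacci-style word recurrence s(k) = s(k−1)·s(k−2): e.g. WW·BB = WWBB.
The next term joins WWBBWWWWBBWWBBWW and WWBBWWWWBB.

WWBBWWWWBBWWBBWWWWBBWWWWBB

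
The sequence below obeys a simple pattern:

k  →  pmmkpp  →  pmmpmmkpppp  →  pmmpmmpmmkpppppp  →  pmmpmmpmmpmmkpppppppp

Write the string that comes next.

s(k+1) = pmm·s(k)·pp, so each term gains pmm as a prefix and pp as a suffix.
One more step from pmmpmmpmmpmmkpppppppp gives the answer.

pmmpmmpmmpmmpmmkpppppppppp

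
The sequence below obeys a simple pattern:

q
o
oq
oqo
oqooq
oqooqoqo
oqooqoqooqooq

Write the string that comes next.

oqooqoqooqooqoqooqoqo

This is a Fibonacci-style word recurrence s(k) = s(k−1)·s(k−2): e.g. o·q = oq.
So term 8 is oqooqoqooqooq·oqooqoqo.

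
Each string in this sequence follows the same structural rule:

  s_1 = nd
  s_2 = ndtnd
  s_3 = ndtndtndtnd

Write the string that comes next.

Every step duplicates the string with 't' between the halves.
Doubling ndtndtndtnd with 't' between the halves:

ndtndtndtndtndtndtndtnd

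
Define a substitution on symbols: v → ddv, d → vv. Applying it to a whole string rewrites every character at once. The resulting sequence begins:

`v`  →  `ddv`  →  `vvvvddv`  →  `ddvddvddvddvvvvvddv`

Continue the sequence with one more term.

Rewriting the 19 symbols of ddvddvddvddvvvvvddv one by one yields vv vv ddv vv vv ddv vv vv ddv vv vv ddv ddv ddv ddv ddv vv vv ddv; concatenated:

vvvvddvvvvvddvvvvvddvvvvvddvddvddvddvddvvvvvddv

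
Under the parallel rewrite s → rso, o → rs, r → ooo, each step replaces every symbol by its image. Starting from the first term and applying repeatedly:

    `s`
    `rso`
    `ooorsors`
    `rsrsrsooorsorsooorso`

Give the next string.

Applying the rule to each of the 20 symbols of rsrsrsooorsorsooorso gives the pieces ooo rso ooo rso ooo rso rs rs rs ooo rso rs ooo rso rs rs rs ooo rso rs, which concatenate to the answer.

ooorsoooorsoooorsorsrsrsooorsorsooorsorsrsrsooorsors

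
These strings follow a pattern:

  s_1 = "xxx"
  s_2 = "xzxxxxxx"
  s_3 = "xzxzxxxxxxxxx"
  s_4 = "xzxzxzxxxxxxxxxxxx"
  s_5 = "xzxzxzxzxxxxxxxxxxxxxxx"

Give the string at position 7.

xzxzxzxzxzxzxxxxxxxxxxxxxxxxxxxxx

s(k+1) = xz·s(k)·xxx, so each term gains xz as a prefix and xxx as a suffix.
From xzxzxzxzxxxxxxxxxxxxxxx, 2 further steps: xzxzxzxzxxxxxxxxxxxxxxx → xzxzxzxzxzxxxxxxxxxxxxxxxxxx → (answer).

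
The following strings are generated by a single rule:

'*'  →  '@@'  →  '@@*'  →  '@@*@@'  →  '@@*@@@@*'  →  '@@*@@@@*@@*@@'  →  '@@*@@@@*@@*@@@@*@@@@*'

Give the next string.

@@*@@@@*@@*@@@@*@@@@*@@*@@@@*@@*@@

This is a Fibonacci-style word recurrence s(k) = s(k−1)·s(k−2): e.g. @@·* = @@*.
The next term joins @@*@@@@*@@*@@@@*@@@@* and @@*@@@@*@@*@@.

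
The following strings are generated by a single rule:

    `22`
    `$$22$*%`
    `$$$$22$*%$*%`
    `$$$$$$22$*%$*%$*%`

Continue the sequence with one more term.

Each term wraps the previous one in $$ on the left and $*% on the right.
Applying this once more to $$$$$$22$*%$*%$*%:

$$$$$$$$22$*%$*%$*%$*%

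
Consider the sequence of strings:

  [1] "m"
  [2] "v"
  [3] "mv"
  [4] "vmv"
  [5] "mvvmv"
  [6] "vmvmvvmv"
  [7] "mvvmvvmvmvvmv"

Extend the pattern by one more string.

vmvmvvmvmvvmvvmvmvvmv

Each term (from the third on) is the two preceding terms concatenated in order: term 3 = m·v = mv.
Continuing: vmvmvvmv · mvvmvvmvmvvmv gives term 8.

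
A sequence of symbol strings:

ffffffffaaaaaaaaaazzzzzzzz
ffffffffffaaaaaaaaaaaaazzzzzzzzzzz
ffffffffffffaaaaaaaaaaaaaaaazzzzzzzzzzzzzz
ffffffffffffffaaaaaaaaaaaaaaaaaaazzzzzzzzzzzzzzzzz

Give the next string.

ffffffffffffffffaaaaaaaaaaaaaaaaaaaaaazzzzzzzzzzzzzzzzzzzz

Term n consists of 2n+2 f's, followed by 3n+1 a's, followed by 3n-1 z's, where the shown terms are n = 3, 4, 5, 6.
At n = 7 the blocks have lengths 16, 22, 20.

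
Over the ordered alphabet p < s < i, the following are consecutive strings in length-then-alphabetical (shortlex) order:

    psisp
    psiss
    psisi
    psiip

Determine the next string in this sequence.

psiis

Treat psiip as a base-3 numeral over the given alphabet and add one, carrying through any trailing i's.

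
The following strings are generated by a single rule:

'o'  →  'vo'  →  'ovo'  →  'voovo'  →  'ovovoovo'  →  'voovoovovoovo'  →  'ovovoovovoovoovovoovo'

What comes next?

voovoovovoovoovovoovovoovoovovoovo

This is a Fibonacci-style word recurrence s(k) = s(k−2)·s(k−1): e.g. o·vo = ovo.
Continuing: voovoovovoovo · ovovoovovoovoovovoovo gives term 8.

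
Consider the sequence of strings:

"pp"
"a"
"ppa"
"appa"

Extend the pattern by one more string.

ppaappa

Each term (from the third on) is the two preceding terms concatenated in order: term 3 = pp·a = ppa.
So term 5 is ppa·appa.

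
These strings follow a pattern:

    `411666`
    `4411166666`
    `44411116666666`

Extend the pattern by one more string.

444411111666666666

Reading off run lengths: 4 runs 1, 2, 3; 1 runs 2, 3, 4; 6 runs 3, 5, 7 — each is linear in n, where the shown terms are n = 2, 3, 4.
Setting n = 5 gives 4, 5, 9 characters in each block.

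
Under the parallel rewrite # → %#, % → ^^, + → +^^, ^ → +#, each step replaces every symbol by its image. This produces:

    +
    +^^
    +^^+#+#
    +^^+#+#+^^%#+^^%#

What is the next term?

Applying the rule to each of the 17 symbols of +^^+#+#+^^%#+^^%# gives the pieces +^^ +# +# +^^ %# +^^ %# +^^ +# +# ^^ %# +^^ +# +# ^^ %#, which concatenate to the answer.

+^^+#+#+^^%#+^^%#+^^+#+#^^%#+^^+#+#^^%#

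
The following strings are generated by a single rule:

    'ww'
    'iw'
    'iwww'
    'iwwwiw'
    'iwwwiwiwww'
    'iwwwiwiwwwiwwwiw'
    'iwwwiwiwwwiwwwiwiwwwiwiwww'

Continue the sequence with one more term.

iwwwiwiwwwiwwwiwiwwwiwiwwwiwwwiwiwwwiwwwiw

Each term (from the third on) is the previous term followed by the one before it: term 3 = iw·ww = iwww.
The next term joins iwwwiwiwwwiwwwiwiwwwiwiwww and iwwwiwiwwwiwwwiw.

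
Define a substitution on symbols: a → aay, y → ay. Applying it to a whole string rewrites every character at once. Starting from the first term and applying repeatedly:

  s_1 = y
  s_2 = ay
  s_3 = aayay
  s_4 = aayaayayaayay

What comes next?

aayaayayaayaayayaayayaayaayayaayay

Applying the rule to each of the 13 symbols of aayaayayaayay gives the pieces aay aay ay aay aay ay aay ay aay aay ay aay ay, which concatenate to the answer.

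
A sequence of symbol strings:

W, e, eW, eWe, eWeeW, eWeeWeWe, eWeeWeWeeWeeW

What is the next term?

eWeeWeWeeWeeWeWeeWeWe

From term 3 onward, concatenate the last term with the second-to-last: e·W = eW, eW·e = eWe, …
The next term joins eWeeWeWeeWeeW and eWeeWeWe.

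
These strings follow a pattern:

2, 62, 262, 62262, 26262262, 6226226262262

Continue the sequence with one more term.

262622626226226262262

Each term (from the third on) is the two preceding terms concatenated in order: term 3 = 2·62 = 262.
Continuing: 26262262 · 6226226262262 gives term 7.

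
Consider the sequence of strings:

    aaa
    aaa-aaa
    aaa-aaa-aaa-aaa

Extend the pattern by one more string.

Each string is two copies of the previous one joined by '-'.
So the next term is two copies of aaa-aaa-aaa-aaa with '-' between the halves.

aaa-aaa-aaa-aaa-aaa-aaa-aaa-aaa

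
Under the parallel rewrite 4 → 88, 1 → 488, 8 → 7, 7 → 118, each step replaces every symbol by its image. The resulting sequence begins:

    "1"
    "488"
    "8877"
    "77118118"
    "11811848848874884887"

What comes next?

488488748848878877887711888778877118

φ(11811848848874884887) expands symbol-by-symbol to 488 488 7 488 488 7 88 7 7 88 7 7 118 88 7 7 88 7 7 118; joining the 20 pieces gives the next term.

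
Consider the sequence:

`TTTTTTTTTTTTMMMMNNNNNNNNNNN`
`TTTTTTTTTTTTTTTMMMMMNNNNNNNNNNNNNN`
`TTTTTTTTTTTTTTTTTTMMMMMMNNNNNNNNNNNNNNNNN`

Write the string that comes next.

The n-th term is 3n+3 T's then n+1 M's then 3n+2 N's, where the shown terms are n = 3, 4, 5.
At n = 6 the blocks have lengths 21, 7, 20.

TTTTTTTTTTTTTTTTTTTTTMMMMMMMNNNNNNNNNNNNNNNNNNNN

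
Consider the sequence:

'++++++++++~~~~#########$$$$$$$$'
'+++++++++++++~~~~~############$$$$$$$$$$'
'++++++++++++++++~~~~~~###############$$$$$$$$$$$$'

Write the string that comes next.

Reading off run lengths: + runs 10, 13, 16; ~ runs 4, 5, 6; # runs 9, 12, 15; $ runs 8, 10, 12 — each is linear in n, where the shown terms are n = 3, 4, 5.
At n = 6 the blocks have lengths 19, 7, 18, 14.

+++++++++++++++++++~~~~~~~##################$$$$$$$$$$$$$$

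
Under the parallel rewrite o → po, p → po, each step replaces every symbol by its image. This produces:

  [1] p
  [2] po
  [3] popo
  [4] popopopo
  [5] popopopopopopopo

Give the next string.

popopopopopopopopopopopopopopopo

Applying the rule to each of the 16 symbols of popopopopopopopo gives the pieces po po po po po po po po po po po po po po po po, which concatenate to the answer.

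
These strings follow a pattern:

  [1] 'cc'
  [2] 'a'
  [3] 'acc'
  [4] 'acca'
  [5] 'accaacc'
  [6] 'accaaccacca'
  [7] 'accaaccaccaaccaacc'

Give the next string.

This is a Fibonacci-style word recurrence s(k) = s(k−1)·s(k−2): e.g. a·cc = acc.
Continuing: accaaccaccaaccaacc · accaaccacca gives term 8.

accaaccaccaaccaaccaccaaccacca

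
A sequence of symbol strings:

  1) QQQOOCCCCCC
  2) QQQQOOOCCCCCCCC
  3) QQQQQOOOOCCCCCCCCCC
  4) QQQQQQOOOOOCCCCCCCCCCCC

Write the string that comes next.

QQQQQQQOOOOOOCCCCCCCCCCCCCC

Term n consists of n Q's, followed by n-1 O's, followed by 2n C's, where the shown terms are n = 3, 4, 5, 6.
For the next term, n = 7, so the run lengths are 7, 6, 14.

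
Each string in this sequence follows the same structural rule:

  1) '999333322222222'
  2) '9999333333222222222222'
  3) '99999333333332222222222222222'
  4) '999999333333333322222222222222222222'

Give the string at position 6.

99999999333333333333332222222222222222222222222222

Term n consists of n+1 9's, followed by 2n 3's, followed by 4n 2's, where the shown terms are n = 2, 3, 4, 5.
At n = 7 the blocks have lengths 8, 14, 28.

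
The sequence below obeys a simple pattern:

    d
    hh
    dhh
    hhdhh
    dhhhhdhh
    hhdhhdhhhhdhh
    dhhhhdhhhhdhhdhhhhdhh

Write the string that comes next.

Each term (from the third on) is the two preceding terms concatenated in order: term 3 = d·hh = dhh.
The next term joins hhdhhdhhhhdhh and dhhhhdhhhhdhhdhhhhdhh.

hhdhhdhhhhdhhdhhhhdhhhhdhhdhhhhdhh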